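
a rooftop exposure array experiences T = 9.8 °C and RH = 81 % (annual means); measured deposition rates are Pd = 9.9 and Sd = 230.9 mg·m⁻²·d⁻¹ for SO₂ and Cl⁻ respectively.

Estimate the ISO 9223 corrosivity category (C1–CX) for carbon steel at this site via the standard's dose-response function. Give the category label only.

C5

carbon steel: T≤10 °C ⇒ hinge +0.150·(9.8−10) = -0.0300
  sulphur-dioxide contribution → 28.59 μm/a
  chloride contribution → 63.83 μm/a
  total first-year rate 92.42 μm/a
Category bounds: 80…200 μm/a bracket r_corr ⇒ C5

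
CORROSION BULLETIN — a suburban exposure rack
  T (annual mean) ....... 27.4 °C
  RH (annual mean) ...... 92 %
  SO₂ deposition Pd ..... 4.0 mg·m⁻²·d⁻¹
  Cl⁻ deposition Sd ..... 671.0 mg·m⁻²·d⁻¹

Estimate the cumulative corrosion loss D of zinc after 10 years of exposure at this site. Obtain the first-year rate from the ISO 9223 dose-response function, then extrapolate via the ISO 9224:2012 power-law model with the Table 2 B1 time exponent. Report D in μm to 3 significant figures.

zinc: f(T) = -0.071·(T−10) [T>10 °C] = -1.2354
  sulphur-dioxide contribution → 0.4752 μm/a
  chloride contribution → 15.32 μm/a
  total first-year rate 15.8 μm/a
ISO 9224: D(t) = r_corr · t^b with b = 0.813 (zinc, B1)
  D(10) = 15.8 × 10^0.813 = 15.8 × 6.501 = 102.7 μm

D(10) = 103 μm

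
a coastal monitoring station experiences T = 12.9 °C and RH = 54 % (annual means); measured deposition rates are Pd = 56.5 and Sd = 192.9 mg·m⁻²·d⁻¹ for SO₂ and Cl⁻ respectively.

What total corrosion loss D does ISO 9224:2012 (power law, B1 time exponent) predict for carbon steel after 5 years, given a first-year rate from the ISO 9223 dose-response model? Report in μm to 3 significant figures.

D(5) = 146 μm

carbon steel: f(T) = -0.054·(T−10) [T>10 °C] = -0.1566
  Pd branch = 1.77·Pd^0.52·e^(0.02·RH+f) = 36.31 μm/a
  Cl⁻ term: 0.102·192.9^0.62·exp(0.033·54+0.04·12.9) = 26.52
  sum: 36.31 + 26.52 → r_corr = 62.83 μm/a
ISO 9224: D(t) = r_corr · t^b with b = 0.523 (carbon steel, B1)
  D(5) = 62.83 × 5^0.523 = 62.83 × 2.32 = 145.8 μm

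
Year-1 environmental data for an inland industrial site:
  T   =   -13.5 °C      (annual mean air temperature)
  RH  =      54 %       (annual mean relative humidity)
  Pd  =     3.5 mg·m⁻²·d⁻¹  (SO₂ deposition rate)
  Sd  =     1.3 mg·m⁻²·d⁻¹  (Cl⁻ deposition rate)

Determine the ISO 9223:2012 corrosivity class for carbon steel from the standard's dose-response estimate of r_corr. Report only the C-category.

C1

carbon steel: T≤10 °C ⇒ hinge +0.150·(-13.5−10) = -3.5250
  Pd branch = 1.77·Pd^0.52·e^(0.02·RH+f) = 0.2945 μm/a
  Cl⁻ term: 0.102·1.3^0.62·exp(0.033·54+0.04·-13.5) = 0.4156
  r_corr = 0.2945 + 0.4156 = 0.71 μm/a
0.71 μm/a falls in (0, 1.3] for carbon steel → category C1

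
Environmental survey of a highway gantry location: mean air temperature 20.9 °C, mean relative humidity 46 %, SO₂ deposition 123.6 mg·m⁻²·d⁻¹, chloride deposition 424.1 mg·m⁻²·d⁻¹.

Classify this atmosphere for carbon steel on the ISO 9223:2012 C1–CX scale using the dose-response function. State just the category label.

carbon steel: temperature factor f = -0.054·(10.9) = -0.5886
  sulphur-dioxide contribution → 30.18 μm/a
  chloride contribution → 45.7 μm/a
  total first-year rate 75.89 μm/a
ISO 9223 Table 2 (carbon steel): 50 < 75.9 ≤ 80 μm/a ⇒ C4

C4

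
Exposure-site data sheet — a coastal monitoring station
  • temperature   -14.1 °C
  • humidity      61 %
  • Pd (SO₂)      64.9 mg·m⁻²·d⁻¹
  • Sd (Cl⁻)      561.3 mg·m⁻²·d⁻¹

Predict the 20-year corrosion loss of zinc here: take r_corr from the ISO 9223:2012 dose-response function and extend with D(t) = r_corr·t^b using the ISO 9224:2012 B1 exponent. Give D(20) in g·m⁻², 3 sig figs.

D(20) = 69.6 g·m⁻²

zinc: T≤10 °C ⇒ hinge +0.038·(-14.1−10) = -0.9158
  Pd branch = 0.0129·Pd^0.44·e^(0.046·RH+f) = 0.5356 μm/a
  Cl⁻ term: 0.0175·561.3^0.57·exp(0.008·61+0.085·-14.1) = 0.3173
  sum: 0.5356 + 0.3173 → r_corr = 0.853 μm/a
ISO 9224: D(t) = r_corr · t^b with b = 0.813 (zinc, B1)
  D(20) = 0.853 × 20^0.813 = 0.853 × 11.42 = 9.743 μm
  Mass loss = 9.743 μm × 7.14 g/cm³ = 69.56 g·m⁻²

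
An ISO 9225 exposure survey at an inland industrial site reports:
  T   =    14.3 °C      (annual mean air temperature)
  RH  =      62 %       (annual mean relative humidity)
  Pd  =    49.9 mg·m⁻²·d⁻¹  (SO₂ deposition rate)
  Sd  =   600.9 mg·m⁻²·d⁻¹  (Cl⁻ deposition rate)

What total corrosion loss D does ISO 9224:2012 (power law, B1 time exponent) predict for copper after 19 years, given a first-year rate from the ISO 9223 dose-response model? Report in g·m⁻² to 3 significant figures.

D(19) = 94.9 g·m⁻²

copper: f(T) = -0.080·(T−10) [T>10 °C] = -0.3440
  sulphur-dioxide contribution → 0.4027 μm/a
  chloride contribution → 1.083 μm/a
  ⇒ r_corr(copper) = 1.486 μm/a
Long-term exponent b (ISO 9224 Table 2, B1) = 0.667
  D(19) = 1.486 × 19^0.667 = 1.486 × 7.127 = 10.59 μm
  Mass loss = 10.59 μm × 8.96 g/cm³ = 94.89 g·m⁻²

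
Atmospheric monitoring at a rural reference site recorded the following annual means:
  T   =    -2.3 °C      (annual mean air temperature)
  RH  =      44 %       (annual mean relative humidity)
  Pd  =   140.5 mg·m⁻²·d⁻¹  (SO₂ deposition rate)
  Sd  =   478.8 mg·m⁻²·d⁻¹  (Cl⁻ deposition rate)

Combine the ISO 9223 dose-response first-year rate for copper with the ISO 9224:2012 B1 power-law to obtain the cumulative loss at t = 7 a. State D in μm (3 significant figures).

copper: f(T) = +0.126·(T−10) [T≤10 °C] = -1.5498
  SO₂ term: 0.0053·140.5^0.26·exp(0.059·44-1.5498) = 0.05458
  Cl⁻ term: 0.01025·478.8^0.27·exp(0.036·44+0.049·-2.3) = 0.2362
  r_corr = 0.05458 + 0.2362 = 0.2908 μm/a
Power-law: D(7) = r_corr · 7^0.667
  D(7) = 0.2908 × 7^0.667 = 0.2908 × 3.662 = 1.065 μm

D(7) = 1.06 μm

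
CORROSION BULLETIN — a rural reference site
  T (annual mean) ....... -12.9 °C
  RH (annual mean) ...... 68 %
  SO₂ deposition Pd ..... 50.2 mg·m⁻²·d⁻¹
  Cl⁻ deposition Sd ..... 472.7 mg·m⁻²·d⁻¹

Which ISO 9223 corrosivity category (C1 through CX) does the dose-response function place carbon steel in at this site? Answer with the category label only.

carbon steel: temperature factor f = +0.150·(-22.9) = -3.4350
  sulphur-dioxide contribution → 1.703 μm/a
  chloride contribution → 26.14 μm/a
  total first-year rate 27.84 μm/a
ISO 9223 Table 2 (carbon steel): 25 < 27.8 ≤ 50 μm/a ⇒ C3

C3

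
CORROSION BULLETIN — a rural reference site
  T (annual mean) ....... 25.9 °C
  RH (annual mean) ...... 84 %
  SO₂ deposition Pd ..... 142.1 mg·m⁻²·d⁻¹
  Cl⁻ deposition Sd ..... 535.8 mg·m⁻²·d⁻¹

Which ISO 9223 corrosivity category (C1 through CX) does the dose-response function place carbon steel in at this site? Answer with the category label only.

carbon steel: f(T) = -0.054·(T−10) [T>10 °C] = -0.8586
  sulphur-dioxide contribution → 52.97 μm/a
  chloride contribution → 226.1 μm/a
  total first-year rate 279.1 μm/a
Category bounds: 200…700 μm/a bracket r_corr ⇒ CX

CX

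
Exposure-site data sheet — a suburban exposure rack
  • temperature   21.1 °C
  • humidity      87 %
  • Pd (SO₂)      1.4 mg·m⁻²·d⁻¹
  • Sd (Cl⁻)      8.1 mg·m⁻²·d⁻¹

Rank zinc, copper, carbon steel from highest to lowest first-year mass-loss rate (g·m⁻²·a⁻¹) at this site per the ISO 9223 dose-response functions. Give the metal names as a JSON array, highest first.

["carbon steel", "copper", "zinc"]

zinc: f(T) = -0.071·(T−10) [T>10 °C] = -0.7881
  SO₂ term: 0.0129·1.4^0.44·exp(0.046·87-0.7881) = 0.3721
  Sd branch = 0.0175·Sd^0.57·e^(0.008·RH+0.085·T) = 0.6951 μm/a
  sum: 0.3721 + 0.6951 → r_corr = 1.067 μm/a
  mass loss = 1.067 μm/a × 7.14 g/cm³ = 7.62 g·m⁻²·a⁻¹
copper: temperature factor f = -0.080·(11.1) = -0.8880
  SO₂ term: 0.0053·1.4^0.26·exp(0.059·87-0.8880) = 0.4035
  Cl⁻ term: 0.01025·8.1^0.27·exp(0.036·87+0.049·21.1) = 1.162
  sum: 0.4035 + 1.162 → r_corr = 1.566 μm/a
  mass loss = 1.566 μm/a × 8.96 g/cm³ = 14.03 g·m⁻²·a⁻¹
carbon steel: temperature factor f = -0.054·(11.1) = -0.5994
  Pd branch = 1.77·Pd^0.52·e^(0.02·RH+f) = 6.597 μm/a
  Sd branch = 0.102·Sd^0.62·e^(0.033·RH+0.04·T) = 15.32 μm/a
  sum: 6.597 + 15.32 → r_corr = 21.92 μm/a
  mass loss = 21.92 μm/a × 7.85 g/cm³ = 172 g·m⁻²·a⁻¹
Ordering by g·m⁻²·a⁻¹: carbon steel (172) > copper (14) > zinc (7.62)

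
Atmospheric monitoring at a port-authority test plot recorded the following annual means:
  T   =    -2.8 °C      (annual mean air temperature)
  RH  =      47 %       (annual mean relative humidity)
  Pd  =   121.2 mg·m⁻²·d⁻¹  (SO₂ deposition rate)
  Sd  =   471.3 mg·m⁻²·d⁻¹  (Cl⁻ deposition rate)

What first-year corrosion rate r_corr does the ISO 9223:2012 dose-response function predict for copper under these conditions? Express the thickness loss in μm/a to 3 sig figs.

r_corr = 0.315 μm/a

copper: T≤10 °C ⇒ hinge +0.126·(-2.8−10) = -1.6128
  SO₂ term: 0.0053·121.2^0.26·exp(0.059·47-1.6128) = 0.05886
  Cl⁻ term: 0.01025·471.3^0.27·exp(0.036·47+0.049·-2.8) = 0.2557
  sum: 0.05886 + 0.2557 → r_corr = 0.3146 μm/a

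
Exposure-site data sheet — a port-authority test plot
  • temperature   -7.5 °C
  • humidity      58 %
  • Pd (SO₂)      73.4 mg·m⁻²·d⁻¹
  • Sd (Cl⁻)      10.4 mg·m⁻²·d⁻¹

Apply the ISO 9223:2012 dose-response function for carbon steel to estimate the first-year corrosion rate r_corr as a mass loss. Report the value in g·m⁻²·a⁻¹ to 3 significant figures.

r_corr = 47.2 g·m⁻²·a⁻¹

carbon steel: T≤10 °C ⇒ hinge +0.150·(-7.5−10) = -2.6250
  sulphur-dioxide contribution → 3.819 μm/a
  chloride contribution → 2.188 μm/a
  total first-year rate 6.007 μm/a
Convert to mass loss: 6.007 μm/a × 7.85 g/cm³ = 47.15 g·m⁻²·a⁻¹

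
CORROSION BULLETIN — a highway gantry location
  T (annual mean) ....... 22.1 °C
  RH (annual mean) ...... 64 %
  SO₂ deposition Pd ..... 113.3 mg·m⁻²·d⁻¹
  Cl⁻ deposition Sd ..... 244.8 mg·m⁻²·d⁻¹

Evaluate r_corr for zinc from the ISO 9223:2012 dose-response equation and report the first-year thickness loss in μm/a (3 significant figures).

r_corr = 5.23 μm/a

zinc: temperature factor f = -0.071·(12.1) = -0.8591
  Pd branch = 0.0129·Pd^0.44·e^(0.046·RH+f) = 0.8316 μm/a
  Sd branch = 0.0175·Sd^0.57·e^(0.008·RH+0.085·T) = 4.394 μm/a
  sum: 0.8316 + 4.394 → r_corr = 5.225 μm/a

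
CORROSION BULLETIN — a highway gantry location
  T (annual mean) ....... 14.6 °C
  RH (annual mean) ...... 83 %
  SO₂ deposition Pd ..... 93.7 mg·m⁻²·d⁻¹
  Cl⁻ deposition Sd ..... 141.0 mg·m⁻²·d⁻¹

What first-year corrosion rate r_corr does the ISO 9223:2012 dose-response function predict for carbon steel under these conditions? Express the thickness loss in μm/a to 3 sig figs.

carbon steel: T>10 °C ⇒ hinge -0.054·(14.6−10) = -0.2484
  Pd branch = 1.77·Pd^0.52·e^(0.02·RH+f) = 76.97 μm/a
  Cl⁻ term: 0.102·141.0^0.62·exp(0.033·83+0.04·14.6) = 60.85
  sum: 76.97 + 60.85 → r_corr = 137.8 μm/a

r_corr = 138 μm/a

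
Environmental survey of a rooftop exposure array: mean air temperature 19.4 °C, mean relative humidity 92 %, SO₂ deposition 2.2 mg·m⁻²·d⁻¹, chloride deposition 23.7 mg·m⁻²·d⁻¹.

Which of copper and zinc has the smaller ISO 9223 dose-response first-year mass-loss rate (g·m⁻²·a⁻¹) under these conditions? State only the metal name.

copper: temperature factor f = -0.080·(9.4) = -0.7520
  sulphur-dioxide contribution → 0.6983 μm/a
  chloride contribution → 1.711 μm/a
  ⇒ r_corr(copper) = 2.409 μm/a
  mass loss = 2.409 μm/a × 8.96 g/cm³ = 21.58 g·m⁻²·a⁻¹
zinc: f(T) = -0.071·(T−10) [T>10 °C] = -0.6674
  sulphur-dioxide contribution → 0.6447 μm/a
  chloride contribution → 1.155 μm/a
  total first-year rate 1.799 μm/a
  mass loss = 1.799 μm/a × 7.14 g/cm³ = 12.85 g·m⁻²·a⁻¹
Ordering by g·m⁻²·a⁻¹: copper (21.6) > zinc (12.8)

zinc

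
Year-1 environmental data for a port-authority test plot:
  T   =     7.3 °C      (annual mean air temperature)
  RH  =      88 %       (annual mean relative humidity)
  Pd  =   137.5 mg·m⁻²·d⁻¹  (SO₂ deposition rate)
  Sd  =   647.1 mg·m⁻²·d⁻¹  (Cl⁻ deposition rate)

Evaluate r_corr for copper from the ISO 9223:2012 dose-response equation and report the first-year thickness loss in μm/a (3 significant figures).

r_corr = 4.44 μm/a

copper: f(T) = +0.126·(T−10) [T≤10 °C] = -0.3402
  Pd branch = 0.0053·Pd^0.26·e^(0.059·RH+f) = 2.44 μm/a
  Sd branch = 0.01025·Sd^0.27·e^(0.036·RH+0.049·T) = 1.999 μm/a
  sum: 2.44 + 1.999 → r_corr = 4.439 μm/a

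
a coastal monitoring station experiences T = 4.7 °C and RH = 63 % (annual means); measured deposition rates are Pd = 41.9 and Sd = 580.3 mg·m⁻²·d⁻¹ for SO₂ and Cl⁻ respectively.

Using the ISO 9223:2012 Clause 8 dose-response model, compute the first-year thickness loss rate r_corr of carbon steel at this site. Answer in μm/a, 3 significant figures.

carbon steel: T≤10 °C ⇒ hinge +0.150·(4.7−10) = -0.7950
  sulphur-dioxide contribution → 19.65 μm/a
  chloride contribution → 50.89 μm/a
  ⇒ r_corr(carbon steel) = 70.54 μm/a

r_corr = 70.5 μm/a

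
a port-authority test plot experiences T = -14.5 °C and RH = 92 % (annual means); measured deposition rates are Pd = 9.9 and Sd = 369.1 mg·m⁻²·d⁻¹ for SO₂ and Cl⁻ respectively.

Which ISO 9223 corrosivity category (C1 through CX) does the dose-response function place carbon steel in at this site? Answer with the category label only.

carbon steel: T≤10 °C ⇒ hinge +0.150·(-14.5−10) = -3.6750
  Pd branch = 1.77·Pd^0.52·e^(0.02·RH+f) = 0.9306 μm/a
  Cl⁻ term: 0.102·369.1^0.62·exp(0.033·92+0.04·-14.5) = 46.44
  r_corr = 0.9306 + 46.44 = 47.37 μm/a
ISO 9223 Table 2 (carbon steel): 25 < 47.4 ≤ 50 μm/a ⇒ C3

C3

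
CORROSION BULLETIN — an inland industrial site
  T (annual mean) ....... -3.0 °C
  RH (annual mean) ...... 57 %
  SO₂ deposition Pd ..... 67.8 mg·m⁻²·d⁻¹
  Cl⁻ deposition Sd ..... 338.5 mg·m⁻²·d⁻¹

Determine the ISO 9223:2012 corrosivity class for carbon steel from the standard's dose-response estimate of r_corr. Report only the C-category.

carbon steel: f(T) = +0.150·(T−10) [T≤10 °C] = -1.9500
  SO₂ term: 1.77·67.8^0.52·exp(0.02·57-1.9500) = 7.054
  Sd branch = 0.102·Sd^0.62·e^(0.033·RH+0.04·T) = 21.96 μm/a
  r_corr = 7.054 + 21.96 = 29.02 μm/a
Category bounds: 25…50 μm/a bracket r_corr ⇒ C3

C3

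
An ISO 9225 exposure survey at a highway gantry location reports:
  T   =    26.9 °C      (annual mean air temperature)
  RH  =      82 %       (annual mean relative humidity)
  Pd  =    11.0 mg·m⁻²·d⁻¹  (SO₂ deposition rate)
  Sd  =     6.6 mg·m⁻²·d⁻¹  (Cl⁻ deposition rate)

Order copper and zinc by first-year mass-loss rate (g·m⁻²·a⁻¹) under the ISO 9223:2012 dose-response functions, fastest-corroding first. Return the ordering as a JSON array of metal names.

["copper", "zinc"]

copper: f(T) = -0.080·(T−10) [T>10 °C] = -1.3520
  SO₂ term: 0.0053·11.0^0.26·exp(0.059·82-1.3520) = 0.3228
  Cl⁻ term: 0.01025·6.6^0.27·exp(0.036·82+0.049·26.9) = 1.22
  r_corr = 0.3228 + 1.22 = 1.543 μm/a
  mass loss = 1.543 μm/a × 8.96 g/cm³ = 13.83 g·m⁻²·a⁻¹
zinc: T>10 °C ⇒ hinge -0.071·(26.9−10) = -1.1999
  Pd branch = 0.0129·Pd^0.44·e^(0.046·RH+f) = 0.4851 μm/a
  Cl⁻ term: 0.0175·6.6^0.57·exp(0.008·82+0.085·26.9) = 0.9729
  r_corr = 0.4851 + 0.9729 = 1.458 μm/a
  mass loss = 1.458 μm/a × 7.14 g/cm³ = 10.41 g·m⁻²·a⁻¹
Ordering by g·m⁻²·a⁻¹: copper (13.8) > zinc (10.4)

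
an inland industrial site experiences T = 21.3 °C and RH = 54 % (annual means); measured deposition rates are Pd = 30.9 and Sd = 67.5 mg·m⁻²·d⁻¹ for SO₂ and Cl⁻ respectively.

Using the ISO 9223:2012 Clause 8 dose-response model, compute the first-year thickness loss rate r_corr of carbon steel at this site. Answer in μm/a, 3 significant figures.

r_corr = 36.2 μm/a

carbon steel: f(T) = -0.054·(T−10) [T>10 °C] = -0.6102
  SO₂ term: 1.77·30.9^0.52·exp(0.02·54-0.6102) = 16.86
  Cl⁻ term: 0.102·67.5^0.62·exp(0.033·54+0.04·21.3) = 19.35
  r_corr = 16.86 + 19.35 = 36.21 μm/a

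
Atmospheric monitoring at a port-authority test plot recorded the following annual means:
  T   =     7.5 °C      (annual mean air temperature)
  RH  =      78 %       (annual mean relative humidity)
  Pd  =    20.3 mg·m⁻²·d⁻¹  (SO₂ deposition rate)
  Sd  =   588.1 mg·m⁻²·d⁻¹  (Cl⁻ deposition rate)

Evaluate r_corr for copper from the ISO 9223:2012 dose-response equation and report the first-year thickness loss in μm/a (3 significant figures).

r_corr = 2.22 μm/a

copper: T≤10 °C ⇒ hinge +0.126·(7.5−10) = -0.3150
  SO₂ term: 0.0053·20.3^0.26·exp(0.059·78-0.3150) = 0.8434
  Sd branch = 0.01025·Sd^0.27·e^(0.036·RH+0.049·T) = 1.373 μm/a
  r_corr = 0.8434 + 1.373 = 2.216 μm/a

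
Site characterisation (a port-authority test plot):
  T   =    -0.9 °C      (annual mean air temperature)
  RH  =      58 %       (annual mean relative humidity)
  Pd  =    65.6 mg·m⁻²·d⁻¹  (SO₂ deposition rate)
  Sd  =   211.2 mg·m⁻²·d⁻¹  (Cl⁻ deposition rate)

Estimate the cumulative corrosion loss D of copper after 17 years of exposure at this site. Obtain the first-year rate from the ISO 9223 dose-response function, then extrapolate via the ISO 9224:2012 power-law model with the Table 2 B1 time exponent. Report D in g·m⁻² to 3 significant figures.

D(17) = 27.1 g·m⁻²

copper: temperature factor f = +0.126·(-10.9) = -1.3734
  Pd branch = 0.0053·Pd^0.26·e^(0.059·RH+f) = 0.122 μm/a
  Sd branch = 0.01025·Sd^0.27·e^(0.036·RH+0.049·T) = 0.3358 μm/a
  r_corr = 0.122 + 0.3358 = 0.4578 μm/a
ISO 9224: D(t) = r_corr · t^b with b = 0.667 (copper, B1)
  D(17) = 0.4578 × 17^0.667 = 0.4578 × 6.618 = 3.029 μm
  Mass loss = 3.029 μm × 8.96 g/cm³ = 27.14 g·m⁻²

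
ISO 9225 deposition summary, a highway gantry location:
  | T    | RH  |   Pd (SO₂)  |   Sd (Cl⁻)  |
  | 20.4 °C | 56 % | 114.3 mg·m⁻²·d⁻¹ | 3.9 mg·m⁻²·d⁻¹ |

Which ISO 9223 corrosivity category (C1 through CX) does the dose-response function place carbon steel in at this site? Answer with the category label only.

carbon steel: f(T) = -0.054·(T−10) [T>10 °C] = -0.5616
  SO₂ term: 1.77·114.3^0.52·exp(0.02·56-0.5616) = 36.36
  Cl⁻ term: 0.102·3.9^0.62·exp(0.033·56+0.04·20.4) = 3.404
  r_corr = 36.36 + 3.404 = 39.77 μm/a
Category bounds: 25…50 μm/a bracket r_corr ⇒ C3

C3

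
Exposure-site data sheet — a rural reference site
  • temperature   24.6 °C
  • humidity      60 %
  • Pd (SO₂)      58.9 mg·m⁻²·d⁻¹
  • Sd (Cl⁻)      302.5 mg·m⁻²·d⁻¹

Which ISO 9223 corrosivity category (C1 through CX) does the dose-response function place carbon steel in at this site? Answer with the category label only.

carbon steel: T>10 °C ⇒ hinge -0.054·(24.6−10) = -0.7884
  SO₂ term: 1.77·58.9^0.52·exp(0.02·60-0.7884) = 22.24
  Sd branch = 0.102·Sd^0.62·e^(0.033·RH+0.04·T) = 68.22 μm/a
  sum: 22.24 + 68.22 → r_corr = 90.46 μm/a
ISO 9223 Table 2 (carbon steel): 80 < 90.5 ≤ 200 μm/a ⇒ C5

C5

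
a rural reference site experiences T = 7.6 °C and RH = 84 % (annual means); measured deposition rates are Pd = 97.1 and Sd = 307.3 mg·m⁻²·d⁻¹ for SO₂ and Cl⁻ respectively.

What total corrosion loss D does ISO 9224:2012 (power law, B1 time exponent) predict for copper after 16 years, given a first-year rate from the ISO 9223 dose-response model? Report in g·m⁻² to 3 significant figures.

D(16) = 186 g·m⁻²

copper: temperature factor f = +0.126·(-2.4) = -0.3024
  Pd branch = 0.0053·Pd^0.26·e^(0.059·RH+f) = 1.828 μm/a
  Sd branch = 0.01025·Sd^0.27·e^(0.036·RH+0.049·T) = 1.437 μm/a
  sum: 1.828 + 1.437 → r_corr = 3.265 μm/a
ISO 9224: D(t) = r_corr · t^b with b = 0.667 (copper, B1)
  D(16) = 3.265 × 16^0.667 = 3.265 × 6.355 = 20.75 μm
  Mass loss = 20.75 μm × 8.96 g/cm³ = 185.9 g·m⁻²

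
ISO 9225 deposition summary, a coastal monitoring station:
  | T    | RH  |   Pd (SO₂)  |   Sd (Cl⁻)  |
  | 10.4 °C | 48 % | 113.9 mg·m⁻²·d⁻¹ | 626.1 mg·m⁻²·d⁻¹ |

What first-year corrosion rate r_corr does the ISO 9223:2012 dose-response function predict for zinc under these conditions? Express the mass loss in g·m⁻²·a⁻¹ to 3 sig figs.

zinc: temperature factor f = -0.071·(0.4) = -0.0284
  Pd branch = 0.0129·Pd^0.44·e^(0.046·RH+f) = 0.9163 μm/a
  Cl⁻ term: 0.0175·626.1^0.57·exp(0.008·48+0.085·10.4) = 2.442
  r_corr = 0.9163 + 2.442 = 3.359 μm/a
Convert to mass loss: 3.359 μm/a × 7.14 g/cm³ = 23.98 g·m⁻²·a⁻¹

r_corr = 24.0 g·m⁻²·a⁻¹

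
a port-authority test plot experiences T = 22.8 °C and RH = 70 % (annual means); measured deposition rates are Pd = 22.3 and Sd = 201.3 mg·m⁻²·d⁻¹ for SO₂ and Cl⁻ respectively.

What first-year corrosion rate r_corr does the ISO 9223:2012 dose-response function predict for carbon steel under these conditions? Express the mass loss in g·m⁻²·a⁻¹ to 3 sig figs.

carbon steel: temperature factor f = -0.054·(12.8) = -0.6912
  sulphur-dioxide contribution → 18.07 μm/a
  chloride contribution → 68.59 μm/a
  total first-year rate 86.66 μm/a
Convert to mass loss: 86.66 μm/a × 7.85 g/cm³ = 680.3 g·m⁻²·a⁻¹

r_corr = 680 g·m⁻²·a⁻¹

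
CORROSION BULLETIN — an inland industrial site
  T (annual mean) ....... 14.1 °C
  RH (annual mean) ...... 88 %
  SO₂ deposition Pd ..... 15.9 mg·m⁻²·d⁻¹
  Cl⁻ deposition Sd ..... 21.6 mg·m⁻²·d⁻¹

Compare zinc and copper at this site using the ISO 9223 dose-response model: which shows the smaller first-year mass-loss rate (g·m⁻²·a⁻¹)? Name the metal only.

zinc: T>10 °C ⇒ hinge -0.071·(14.1−10) = -0.2911
  Pd branch = 0.0129·Pd^0.44·e^(0.046·RH+f) = 1.866 μm/a
  Cl⁻ term: 0.0175·21.6^0.57·exp(0.008·88+0.085·14.1) = 0.676
  sum: 1.866 + 0.676 → r_corr = 2.542 μm/a
  mass loss = 2.542 μm/a × 7.14 g/cm³ = 18.15 g·m⁻²·a⁻¹
copper: T>10 °C ⇒ hinge -0.080·(14.1−10) = -0.3280
  SO₂ term: 0.0053·15.9^0.26·exp(0.059·88-0.3280) = 1.409
  Sd branch = 0.01025·Sd^0.27·e^(0.036·RH+0.049·T) = 1.114 μm/a
  sum: 1.409 + 1.114 → r_corr = 2.524 μm/a
  mass loss = 2.524 μm/a × 8.96 g/cm³ = 22.61 g·m⁻²·a⁻¹
Ordering by g·m⁻²·a⁻¹: copper (22.6) > zinc (18.1)

zinc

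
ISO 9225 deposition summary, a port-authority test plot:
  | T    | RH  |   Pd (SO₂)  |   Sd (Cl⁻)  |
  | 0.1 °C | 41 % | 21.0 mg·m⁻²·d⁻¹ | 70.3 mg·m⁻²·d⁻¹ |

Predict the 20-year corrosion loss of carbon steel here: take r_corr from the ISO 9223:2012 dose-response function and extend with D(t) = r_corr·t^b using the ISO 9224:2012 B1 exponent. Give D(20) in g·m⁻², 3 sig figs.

D(20) = 375 g·m⁻²

carbon steel: temperature factor f = +0.150·(-9.9) = -1.4850
  sulphur-dioxide contribution → 4.433 μm/a
  chloride contribution → 5.534 μm/a
  ⇒ r_corr(carbon steel) = 9.967 μm/a
Power-law: D(20) = r_corr · 20^0.523
  D(20) = 9.967 × 20^0.523 = 9.967 × 4.791 = 47.76 μm
  Mass loss = 47.76 μm × 7.85 g/cm³ = 374.9 g·m⁻²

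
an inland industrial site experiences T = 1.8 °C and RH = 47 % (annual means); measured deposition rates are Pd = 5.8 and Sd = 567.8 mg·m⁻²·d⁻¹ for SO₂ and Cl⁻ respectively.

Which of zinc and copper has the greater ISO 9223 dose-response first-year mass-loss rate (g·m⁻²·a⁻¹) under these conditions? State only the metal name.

zinc

zinc: temperature factor f = +0.038·(-8.2) = -0.3116
  Pd branch = 0.0129·Pd^0.44·e^(0.046·RH+f) = 0.1779 μm/a
  Cl⁻ term: 0.0175·567.8^0.57·exp(0.008·47+0.085·1.8) = 1.103
  sum: 0.1779 + 1.103 → r_corr = 1.281 μm/a
  mass loss = 1.281 μm/a × 7.14 g/cm³ = 9.147 g·m⁻²·a⁻¹
copper: temperature factor f = +0.126·(-8.2) = -1.0332
  Pd branch = 0.0053·Pd^0.26·e^(0.059·RH+f) = 0.04768 μm/a
  Sd branch = 0.01025·Sd^0.27·e^(0.036·RH+0.049·T) = 0.3369 μm/a
  r_corr = 0.04768 + 0.3369 = 0.3846 μm/a
  mass loss = 0.3846 μm/a × 8.96 g/cm³ = 3.446 g·m⁻²·a⁻¹
Ordering by g·m⁻²·a⁻¹: zinc (9.15) > copper (3.45)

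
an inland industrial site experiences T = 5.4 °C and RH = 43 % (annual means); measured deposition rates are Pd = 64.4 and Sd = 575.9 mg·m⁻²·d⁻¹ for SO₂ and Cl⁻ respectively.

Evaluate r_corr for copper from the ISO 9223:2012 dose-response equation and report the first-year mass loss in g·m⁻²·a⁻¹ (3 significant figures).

copper: f(T) = +0.126·(T−10) [T≤10 °C] = -0.5796
  Pd branch = 0.0053·Pd^0.26·e^(0.059·RH+f) = 0.1108 μm/a
  Sd branch = 0.01025·Sd^0.27·e^(0.036·RH+0.049·T) = 0.3493 μm/a
  sum: 0.1108 + 0.3493 → r_corr = 0.4602 μm/a
Convert to mass loss: 0.4602 μm/a × 8.96 g/cm³ = 4.123 g·m⁻²·a⁻¹

r_corr = 4.12 g·m⁻²·a⁻¹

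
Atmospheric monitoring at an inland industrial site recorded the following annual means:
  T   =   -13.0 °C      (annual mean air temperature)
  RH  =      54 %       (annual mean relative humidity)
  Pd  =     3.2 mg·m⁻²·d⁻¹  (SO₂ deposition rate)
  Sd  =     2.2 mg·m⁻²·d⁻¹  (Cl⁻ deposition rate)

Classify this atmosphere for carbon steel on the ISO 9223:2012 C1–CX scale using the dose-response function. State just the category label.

C1

carbon steel: T≤10 °C ⇒ hinge +0.150·(-13.0−10) = -3.4500
  sulphur-dioxide contribution → 0.303 μm/a
  chloride contribution → 0.5875 μm/a
  total first-year rate 0.8904 μm/a
ISO 9223 Table 2 (carbon steel): 0 < 0.89 ≤ 1.3 μm/a ⇒ C1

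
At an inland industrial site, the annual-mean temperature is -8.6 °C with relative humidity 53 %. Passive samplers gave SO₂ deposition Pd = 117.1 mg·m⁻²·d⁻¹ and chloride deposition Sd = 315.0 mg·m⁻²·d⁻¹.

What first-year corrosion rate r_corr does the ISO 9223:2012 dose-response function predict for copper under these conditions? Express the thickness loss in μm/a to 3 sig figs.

r_corr = 0.254 μm/a

copper: temperature factor f = +0.126·(-18.6) = -2.3436
  Pd branch = 0.0053·Pd^0.26·e^(0.059·RH+f) = 0.04002 μm/a
  Cl⁻ term: 0.01025·315.0^0.27·exp(0.036·53+0.049·-8.6) = 0.2142
  r_corr = 0.04002 + 0.2142 = 0.2543 μm/a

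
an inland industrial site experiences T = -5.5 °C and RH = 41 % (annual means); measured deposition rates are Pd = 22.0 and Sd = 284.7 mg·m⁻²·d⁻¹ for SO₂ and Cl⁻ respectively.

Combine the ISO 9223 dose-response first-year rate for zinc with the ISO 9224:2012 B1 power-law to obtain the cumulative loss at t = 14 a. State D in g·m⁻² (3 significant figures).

D(14) = 34.5 g·m⁻²

zinc: temperature factor f = +0.038·(-15.5) = -0.5890
  SO₂ term: 0.0129·22.0^0.44·exp(0.046·41-0.5890) = 0.1839
  Cl⁻ term: 0.0175·284.7^0.57·exp(0.008·41+0.085·-5.5) = 0.3815
  r_corr = 0.1839 + 0.3815 = 0.5653 μm/a
ISO 9224: D(t) = r_corr · t^b with b = 0.813 (zinc, B1)
  D(14) = 0.5653 × 14^0.813 = 0.5653 × 8.547 = 4.832 μm
  Mass loss = 4.832 μm × 7.14 g/cm³ = 34.5 g·m⁻²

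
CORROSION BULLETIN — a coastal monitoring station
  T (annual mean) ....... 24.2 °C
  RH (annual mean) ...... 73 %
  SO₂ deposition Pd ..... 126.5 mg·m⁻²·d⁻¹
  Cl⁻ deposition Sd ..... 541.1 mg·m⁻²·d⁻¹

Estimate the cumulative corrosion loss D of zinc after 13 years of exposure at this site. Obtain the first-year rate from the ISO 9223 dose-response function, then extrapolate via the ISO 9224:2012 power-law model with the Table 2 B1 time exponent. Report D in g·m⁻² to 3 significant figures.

D(13) = 575 g·m⁻²

zinc: temperature factor f = -0.071·(14.2) = -1.0082
  Pd branch = 0.0129·Pd^0.44·e^(0.046·RH+f) = 1.138 μm/a
  Cl⁻ term: 0.0175·541.1^0.57·exp(0.008·73+0.085·24.2) = 8.871
  sum: 1.138 + 8.871 → r_corr = 10.01 μm/a
Long-term exponent b (ISO 9224 Table 2, B1) = 0.813
  D(13) = 10.01 × 13^0.813 = 10.01 × 8.047 = 80.54 μm
  Mass loss = 80.54 μm × 7.14 g/cm³ = 575.1 g·m⁻²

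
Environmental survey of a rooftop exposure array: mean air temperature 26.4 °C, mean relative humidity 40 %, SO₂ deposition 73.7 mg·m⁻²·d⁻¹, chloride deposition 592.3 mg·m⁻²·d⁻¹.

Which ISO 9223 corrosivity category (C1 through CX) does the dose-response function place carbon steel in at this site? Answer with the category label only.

C4

carbon steel: f(T) = -0.054·(T−10) [T>10 °C] = -0.8856
  SO₂ term: 1.77·73.7^0.52·exp(0.02·40-0.8856) = 15.2
  Cl⁻ term: 0.102·592.3^0.62·exp(0.033·40+0.04·26.4) = 57.47
  r_corr = 15.2 + 57.47 = 72.67 μm/a
ISO 9223 Table 2 (carbon steel): 50 < 72.7 ≤ 80 μm/a ⇒ C4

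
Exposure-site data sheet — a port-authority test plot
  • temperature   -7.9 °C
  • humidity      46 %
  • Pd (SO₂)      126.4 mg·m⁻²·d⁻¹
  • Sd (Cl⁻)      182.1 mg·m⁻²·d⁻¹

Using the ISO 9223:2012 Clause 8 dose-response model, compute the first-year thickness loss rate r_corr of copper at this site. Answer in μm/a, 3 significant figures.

copper: f(T) = +0.126·(T−10) [T≤10 °C] = -2.2554
  SO₂ term: 0.0053·126.4^0.26·exp(0.059·46-2.2554) = 0.02951
  Cl⁻ term: 0.01025·182.1^0.27·exp(0.036·46+0.049·-7.9) = 0.1486
  sum: 0.02951 + 0.1486 → r_corr = 0.1781 μm/a

r_corr = 0.178 μm/a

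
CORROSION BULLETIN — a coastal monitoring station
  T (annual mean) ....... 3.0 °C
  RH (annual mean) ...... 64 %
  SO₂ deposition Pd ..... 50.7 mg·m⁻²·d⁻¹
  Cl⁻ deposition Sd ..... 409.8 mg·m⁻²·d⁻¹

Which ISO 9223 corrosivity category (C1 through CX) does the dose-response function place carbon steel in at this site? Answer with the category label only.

C4

carbon steel: f(T) = +0.150·(T−10) [T≤10 °C] = -1.0500
  sulphur-dioxide contribution → 17.16 μm/a
  chloride contribution → 39.6 μm/a
  ⇒ r_corr(carbon steel) = 56.76 μm/a
Category bounds: 50…80 μm/a bracket r_corr ⇒ C4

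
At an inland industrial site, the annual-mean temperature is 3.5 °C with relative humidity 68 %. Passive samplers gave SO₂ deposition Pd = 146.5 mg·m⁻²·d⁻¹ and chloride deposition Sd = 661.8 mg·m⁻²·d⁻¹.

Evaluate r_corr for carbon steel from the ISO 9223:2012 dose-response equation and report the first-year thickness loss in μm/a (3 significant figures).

carbon steel: T≤10 °C ⇒ hinge +0.150·(3.5−10) = -0.9750
  Pd branch = 1.77·Pd^0.52·e^(0.02·RH+f) = 34.79 μm/a
  Cl⁻ term: 0.102·661.8^0.62·exp(0.033·68+0.04·3.5) = 62.06
  sum: 34.79 + 62.06 → r_corr = 96.85 μm/a

r_corr = 96.8 μm/a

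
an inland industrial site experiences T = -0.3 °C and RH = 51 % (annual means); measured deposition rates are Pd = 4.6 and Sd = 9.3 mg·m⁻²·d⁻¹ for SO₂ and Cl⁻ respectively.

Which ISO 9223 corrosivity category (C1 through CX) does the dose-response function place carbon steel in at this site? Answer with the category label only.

carbon steel: T≤10 °C ⇒ hinge +0.150·(-0.3−10) = -1.5450
  SO₂ term: 1.77·4.6^0.52·exp(0.02·51-1.5450) = 2.315
  Cl⁻ term: 0.102·9.3^0.62·exp(0.033·51+0.04·-0.3) = 2.162
  r_corr = 2.315 + 2.162 = 4.477 μm/a
Category bounds: 1.3…25 μm/a bracket r_corr ⇒ C2

C2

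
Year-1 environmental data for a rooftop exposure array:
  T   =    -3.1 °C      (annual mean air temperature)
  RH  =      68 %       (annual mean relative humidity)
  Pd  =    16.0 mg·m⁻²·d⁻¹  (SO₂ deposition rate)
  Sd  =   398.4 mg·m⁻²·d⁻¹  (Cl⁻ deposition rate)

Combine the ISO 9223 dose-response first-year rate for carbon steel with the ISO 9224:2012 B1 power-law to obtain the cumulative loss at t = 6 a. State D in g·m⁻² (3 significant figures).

carbon steel: f(T) = +0.150·(T−10) [T≤10 °C] = -1.9650
  SO₂ term: 1.77·16.0^0.52·exp(0.02·68-1.9650) = 4.087
  Cl⁻ term: 0.102·398.4^0.62·exp(0.033·68+0.04·-3.1) = 34.79
  r_corr = 4.087 + 34.79 = 38.88 μm/a
ISO 9224: D(t) = r_corr · t^b with b = 0.523 (carbon steel, B1)
  D(6) = 38.88 × 6^0.523 = 38.88 × 2.553 = 99.24 μm
  Mass loss = 99.24 μm × 7.85 g/cm³ = 779.1 g·m⁻²

D(6) = 779 g·m⁻²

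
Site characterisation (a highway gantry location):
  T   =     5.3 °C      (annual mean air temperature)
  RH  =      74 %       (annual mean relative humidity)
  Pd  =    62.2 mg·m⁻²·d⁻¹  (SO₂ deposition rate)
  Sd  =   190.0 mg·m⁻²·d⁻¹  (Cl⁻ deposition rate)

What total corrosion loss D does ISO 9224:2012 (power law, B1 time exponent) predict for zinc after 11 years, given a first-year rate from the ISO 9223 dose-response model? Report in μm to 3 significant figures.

D(11) = 21.0 μm

zinc: f(T) = +0.038·(T−10) [T≤10 °C] = -0.1786
  Pd branch = 0.0129·Pd^0.44·e^(0.046·RH+f) = 1.998 μm/a
  Cl⁻ term: 0.0175·190.0^0.57·exp(0.008·74+0.085·5.3) = 0.9878
  r_corr = 1.998 + 0.9878 = 2.986 μm/a
ISO 9224: D(t) = r_corr · t^b with b = 0.813 (zinc, B1)
  D(11) = 2.986 × 11^0.813 = 2.986 × 7.025 = 20.98 μm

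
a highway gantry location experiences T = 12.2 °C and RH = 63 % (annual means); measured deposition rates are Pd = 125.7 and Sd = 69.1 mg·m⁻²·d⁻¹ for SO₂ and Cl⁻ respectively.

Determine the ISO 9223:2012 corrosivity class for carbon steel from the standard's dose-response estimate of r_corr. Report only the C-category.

carbon steel: f(T) = -0.054·(T−10) [T>10 °C] = -0.1188
  SO₂ term: 1.77·125.7^0.52·exp(0.02·63-0.1188) = 68.43
  Cl⁻ term: 0.102·69.1^0.62·exp(0.033·63+0.04·12.2) = 18.36
  sum: 68.43 + 18.36 → r_corr = 86.79 μm/a
ISO 9223 Table 2 (carbon steel): 80 < 86.8 ≤ 200 μm/a ⇒ C5

C5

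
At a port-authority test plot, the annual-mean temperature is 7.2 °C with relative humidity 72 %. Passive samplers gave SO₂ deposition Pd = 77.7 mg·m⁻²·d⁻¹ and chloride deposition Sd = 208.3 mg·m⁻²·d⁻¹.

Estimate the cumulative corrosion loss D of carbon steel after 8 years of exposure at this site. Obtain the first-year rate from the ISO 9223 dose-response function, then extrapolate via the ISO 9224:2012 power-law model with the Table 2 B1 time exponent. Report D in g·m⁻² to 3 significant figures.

carbon steel: temperature factor f = +0.150·(-2.8) = -0.4200
  SO₂ term: 1.77·77.7^0.52·exp(0.02·72-0.4200) = 47.2
  Cl⁻ term: 0.102·208.3^0.62·exp(0.033·72+0.04·7.2) = 40.1
  r_corr = 47.2 + 40.1 = 87.3 μm/a
Power-law: D(8) = r_corr · 8^0.523
  D(8) = 87.3 × 8^0.523 = 87.3 × 2.967 = 259 μm
  Mass loss = 259 μm × 7.85 g/cm³ = 2033 g·m⁻²

D(8) = 2.03e+03 g·m⁻²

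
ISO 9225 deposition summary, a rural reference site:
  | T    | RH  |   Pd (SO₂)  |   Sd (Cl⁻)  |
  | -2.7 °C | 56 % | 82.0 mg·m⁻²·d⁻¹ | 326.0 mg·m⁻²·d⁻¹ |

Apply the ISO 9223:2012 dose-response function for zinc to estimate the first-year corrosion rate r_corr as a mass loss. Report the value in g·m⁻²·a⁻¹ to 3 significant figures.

r_corr = 9.40 g·m⁻²·a⁻¹

zinc: f(T) = +0.038·(T−10) [T≤10 °C] = -0.4826
  Pd branch = 0.0129·Pd^0.44·e^(0.046·RH+f) = 0.7275 μm/a
  Cl⁻ term: 0.0175·326.0^0.57·exp(0.008·56+0.085·-2.7) = 0.5895
  sum: 0.7275 + 0.5895 → r_corr = 1.317 μm/a
Convert to mass loss: 1.317 μm/a × 7.14 g/cm³ = 9.403 g·m⁻²·a⁻¹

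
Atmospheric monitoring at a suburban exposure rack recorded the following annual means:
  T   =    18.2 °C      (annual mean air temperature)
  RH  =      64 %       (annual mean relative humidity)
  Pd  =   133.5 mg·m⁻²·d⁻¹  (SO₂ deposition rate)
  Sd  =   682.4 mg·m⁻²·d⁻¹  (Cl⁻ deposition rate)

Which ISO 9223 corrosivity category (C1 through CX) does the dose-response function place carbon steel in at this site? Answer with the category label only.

C5

carbon steel: T>10 °C ⇒ hinge -0.054·(18.2−10) = -0.4428
  SO₂ term: 1.77·133.5^0.52·exp(0.02·64-0.4428) = 52.1
  Sd branch = 0.102·Sd^0.62·e^(0.033·RH+0.04·T) = 99.79 μm/a
  sum: 52.1 + 99.79 → r_corr = 151.9 μm/a
Category bounds: 80…200 μm/a bracket r_corr ⇒ C5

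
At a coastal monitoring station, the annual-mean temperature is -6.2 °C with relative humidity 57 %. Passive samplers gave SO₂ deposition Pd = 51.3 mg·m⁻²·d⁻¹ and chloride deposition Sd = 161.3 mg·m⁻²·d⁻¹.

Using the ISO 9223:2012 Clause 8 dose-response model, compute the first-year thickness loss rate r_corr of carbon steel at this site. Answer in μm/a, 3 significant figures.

r_corr = 16.0 μm/a

carbon steel: T≤10 °C ⇒ hinge +0.150·(-6.2−10) = -2.4300
  sulphur-dioxide contribution → 3.776 μm/a
  chloride contribution → 12.2 μm/a
  ⇒ r_corr(carbon steel) = 15.98 μm/a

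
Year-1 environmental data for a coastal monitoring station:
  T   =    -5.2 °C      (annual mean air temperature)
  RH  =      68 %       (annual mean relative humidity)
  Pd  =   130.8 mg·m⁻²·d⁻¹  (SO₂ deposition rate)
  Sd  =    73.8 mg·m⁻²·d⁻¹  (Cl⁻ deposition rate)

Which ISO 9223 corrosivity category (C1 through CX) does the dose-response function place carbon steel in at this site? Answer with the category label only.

C2

carbon steel: T≤10 °C ⇒ hinge +0.150·(-5.2−10) = -2.2800
  SO₂ term: 1.77·130.8^0.52·exp(0.02·68-2.2800) = 8.893
  Sd branch = 0.102·Sd^0.62·e^(0.033·RH+0.04·T) = 11.25 μm/a
  sum: 8.893 + 11.25 → r_corr = 20.14 μm/a
Category bounds: 1.3…25 μm/a bracket r_corr ⇒ C2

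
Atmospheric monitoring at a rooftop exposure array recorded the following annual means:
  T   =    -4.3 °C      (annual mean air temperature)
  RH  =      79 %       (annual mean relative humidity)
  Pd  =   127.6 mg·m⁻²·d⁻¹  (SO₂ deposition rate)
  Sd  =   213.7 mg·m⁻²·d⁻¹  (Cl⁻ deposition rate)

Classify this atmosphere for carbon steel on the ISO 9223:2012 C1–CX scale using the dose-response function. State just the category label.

C3

carbon steel: T≤10 °C ⇒ hinge +0.150·(-4.3−10) = -2.1450
  SO₂ term: 1.77·127.6^0.52·exp(0.02·79-2.1450) = 12.52
  Cl⁻ term: 0.102·213.7^0.62·exp(0.033·79+0.04·-4.3) = 32.4
  r_corr = 12.52 + 32.4 = 44.92 μm/a
ISO 9223 Table 2 (carbon steel): 25 < 44.9 ≤ 50 μm/a ⇒ C3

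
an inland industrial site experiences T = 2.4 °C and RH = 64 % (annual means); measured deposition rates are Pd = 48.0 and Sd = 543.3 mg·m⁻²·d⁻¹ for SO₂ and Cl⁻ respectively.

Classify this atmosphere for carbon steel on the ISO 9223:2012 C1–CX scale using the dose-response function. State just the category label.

C4

carbon steel: T≤10 °C ⇒ hinge +0.150·(2.4−10) = -1.1400
  SO₂ term: 1.77·48.0^0.52·exp(0.02·64-1.1400) = 15.24
  Cl⁻ term: 0.102·543.3^0.62·exp(0.033·64+0.04·2.4) = 46.05
  r_corr = 15.24 + 46.05 = 61.29 μm/a
Category bounds: 50…80 μm/a bracket r_corr ⇒ C4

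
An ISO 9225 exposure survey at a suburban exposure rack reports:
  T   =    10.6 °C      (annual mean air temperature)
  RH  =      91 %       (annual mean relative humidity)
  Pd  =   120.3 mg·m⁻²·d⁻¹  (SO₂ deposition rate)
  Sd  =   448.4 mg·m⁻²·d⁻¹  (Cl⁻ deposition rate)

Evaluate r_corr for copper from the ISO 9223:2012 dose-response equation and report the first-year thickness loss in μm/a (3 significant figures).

copper: f(T) = -0.080·(T−10) [T>10 °C] = -0.0480
  SO₂ term: 0.0053·120.3^0.26·exp(0.059·91-0.0480) = 3.767
  Cl⁻ term: 0.01025·448.4^0.27·exp(0.036·91+0.049·10.6) = 2.371
  r_corr = 3.767 + 2.371 = 6.139 μm/a

r_corr = 6.14 μm/a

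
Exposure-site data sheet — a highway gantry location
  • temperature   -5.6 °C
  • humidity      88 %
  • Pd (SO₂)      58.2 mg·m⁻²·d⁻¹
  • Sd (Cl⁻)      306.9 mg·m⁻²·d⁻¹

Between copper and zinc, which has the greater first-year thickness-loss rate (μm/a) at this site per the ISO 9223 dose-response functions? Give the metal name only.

copper: f(T) = +0.126·(T−10) [T≤10 °C] = -1.9656
  Pd branch = 0.0053·Pd^0.26·e^(0.059·RH+f) = 0.384 μm/a
  Cl⁻ term: 0.01025·306.9^0.27·exp(0.036·88+0.049·-5.6) = 0.8687
  r_corr = 0.384 + 0.8687 = 1.253 μm/a
zinc: T≤10 °C ⇒ hinge +0.038·(-5.6−10) = -0.5928
  SO₂ term: 0.0129·58.2^0.44·exp(0.046·88-0.5928) = 2.442
  Sd branch = 0.0175·Sd^0.57·e^(0.008·RH+0.085·T) = 0.575 μm/a
  r_corr = 2.442 + 0.575 = 3.017 μm/a
Ordering by μm/a: zinc (3.02) > copper (1.25)

zinc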